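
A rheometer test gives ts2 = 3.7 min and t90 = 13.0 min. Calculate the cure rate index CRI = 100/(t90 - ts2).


CRI = 100 / (t90 - ts2)
= 100 / (13.0 - 3.7)
= 100 / 9.3
= 10.75 min^-1

10.75 min^-1


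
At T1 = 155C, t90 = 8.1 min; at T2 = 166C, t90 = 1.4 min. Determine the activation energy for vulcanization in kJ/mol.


T1 = 428.15 K, T2 = 439.15 K
1/T1 - 1/T2 = 5.8504e-05
ln(t1/t2) = ln(8.1/1.4) = 1.7554
Ea = 8.314 * 1.7554 / 5.8504e-05 = 249459.6117 J/mol
Ea = 249.46 kJ/mol

249.46 kJ/mol


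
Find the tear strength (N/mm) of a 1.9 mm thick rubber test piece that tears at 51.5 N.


Tear strength = force / thickness
= 51.5 / 1.9
= 27.11 N/mm

27.11 N/mm


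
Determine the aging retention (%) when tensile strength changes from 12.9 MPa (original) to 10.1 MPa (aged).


Retention = aged / original * 100
= 10.1 / 12.9 * 100
= 78.3%

78.3%


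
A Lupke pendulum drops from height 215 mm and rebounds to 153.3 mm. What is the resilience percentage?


Resilience = h_rebound / h_drop * 100
= 153.3 / 215 * 100
= 71.3%

71.3%


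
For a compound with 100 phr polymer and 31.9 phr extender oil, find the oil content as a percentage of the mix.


Oil % = oil / (100 + oil) * 100
= 31.9 / (100 + 31.9) * 100
= 31.9 / 131.9 * 100
= 24.18%

24.18%


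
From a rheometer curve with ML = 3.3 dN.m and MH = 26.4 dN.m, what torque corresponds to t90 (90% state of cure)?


M90 = ML + 0.9 * (MH - ML)
M90 = 3.3 + 0.9 * (26.4 - 3.3)
M90 = 3.3 + 0.9 * 23.1
M90 = 24.09 dN.m

24.09 dN.m


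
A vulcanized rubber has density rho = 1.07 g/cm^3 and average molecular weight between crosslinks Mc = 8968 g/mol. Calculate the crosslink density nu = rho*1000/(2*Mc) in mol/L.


nu = rho * 1000 / (2 * Mc)
nu = 1.07 * 1000 / (2 * 8968)
nu = 1070.0 / 17936
nu = 0.0597 mol/L

0.0597 mol/L


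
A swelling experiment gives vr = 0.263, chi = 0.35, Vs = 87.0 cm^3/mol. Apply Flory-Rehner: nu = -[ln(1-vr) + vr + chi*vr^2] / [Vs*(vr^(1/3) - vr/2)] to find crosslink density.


ln(1 - vr) = ln(1 - 0.263) = -0.3052
Numerator = -((-0.3052) + 0.263 + 0.35 * 0.263^2) = 0.0180
Denominator = 87.0 * (0.263^(1/3) - 0.263/2) = 44.3000
nu = 0.0180 / 44.3000 = 4.0538e-04 mol/cm^3

4.0538e-04 mol/cm^3


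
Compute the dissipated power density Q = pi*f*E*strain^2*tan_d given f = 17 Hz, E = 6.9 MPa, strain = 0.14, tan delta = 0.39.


Q = pi * f * E * strain^2 * tan_d
= pi * 17 * 6.9 * 0.14^2 * 0.39
= pi * 17 * 6.9 * 0.0196 * 0.39
= 2.8169

Q = 2.8169


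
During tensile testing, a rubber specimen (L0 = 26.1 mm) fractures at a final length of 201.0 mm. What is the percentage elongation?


Elongation = (Lf - L0) / L0 * 100
= (201.0 - 26.1) / 26.1 * 100
= 174.9 / 26.1 * 100
= 670.1%

670.1%


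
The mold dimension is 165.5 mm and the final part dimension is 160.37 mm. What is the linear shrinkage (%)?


Shrinkage = (mold - part) / mold * 100
= (165.5 - 160.37) / 165.5 * 100
= 5.13 / 165.5 * 100
= 3.1%

3.1%


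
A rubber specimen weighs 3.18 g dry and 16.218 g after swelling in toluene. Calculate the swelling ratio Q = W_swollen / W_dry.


Q = W_swollen / W_dry
Q = 16.218 / 3.18
Q = 5.1

Q = 5.1


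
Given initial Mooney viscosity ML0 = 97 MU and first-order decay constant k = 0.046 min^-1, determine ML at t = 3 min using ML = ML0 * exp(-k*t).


ML = ML0 * exp(-k * t)
ML = 97 * exp(-0.046 * 3)
ML = 97 * 0.8711
ML = 84.5 MU

84.5 MU


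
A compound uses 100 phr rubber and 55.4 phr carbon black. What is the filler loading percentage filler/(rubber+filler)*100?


Filler % = filler / (rubber + filler) * 100
= 55.4 / (100 + 55.4) * 100
= 55.4 / 155.4 * 100
= 35.65%

35.65%


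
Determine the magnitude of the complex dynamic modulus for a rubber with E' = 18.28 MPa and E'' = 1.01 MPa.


|E*| = sqrt(E'^2 + E''^2)
= sqrt(18.28^2 + 1.01^2)
= sqrt(334.1584 + 1.0201)
= 18.308 MPa

18.308 MPa


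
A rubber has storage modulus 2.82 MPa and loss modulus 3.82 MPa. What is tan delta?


tan delta = E'' / E'
= 3.82 / 2.82
= 1.3546

tan delta = 1.3546


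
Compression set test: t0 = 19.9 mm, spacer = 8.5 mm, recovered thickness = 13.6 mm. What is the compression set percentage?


CS = (t0 - recovered) / (t0 - ts) * 100
= (19.9 - 13.6) / (19.9 - 8.5) * 100
= 6.3 / 11.4 * 100
= 55.3%

55.3%


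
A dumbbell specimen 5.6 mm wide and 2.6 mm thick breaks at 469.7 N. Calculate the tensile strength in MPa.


Area = width * thickness = 5.6 * 2.6 = 14.56 mm^2
TS = force / area = 469.7 / 14.56 = 32.26 MPa

32.26 MPa


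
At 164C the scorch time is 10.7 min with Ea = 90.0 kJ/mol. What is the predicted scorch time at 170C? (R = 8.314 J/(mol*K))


Convert temperatures: T1 = 164 + 273.15 = 437.15 K, T2 = 170 + 273.15 = 443.15 K
ts2_new = 10.7 * exp(90000 / 8.314 * (1/443.15 - 1/437.15))
1/T2 - 1/T1 = -3.0972e-05
ts2_new = 7.65 min

7.65 min


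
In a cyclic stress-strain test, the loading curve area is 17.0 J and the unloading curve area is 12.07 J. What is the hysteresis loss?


Hysteresis loss = loading - unloading
= 17.0 - 12.07
= 4.93 J

4.93 J


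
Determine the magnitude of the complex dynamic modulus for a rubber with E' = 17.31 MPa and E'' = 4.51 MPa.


|E*| = sqrt(E'^2 + E''^2)
= sqrt(17.31^2 + 4.51^2)
= sqrt(299.6361 + 20.3401)
= 17.888 MPa

17.888 MPa


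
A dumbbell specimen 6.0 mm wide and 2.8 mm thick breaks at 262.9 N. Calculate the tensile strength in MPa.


Area = width * thickness = 6.0 * 2.8 = 16.8 mm^2
TS = force / area = 262.9 / 16.8 = 15.65 MPa

15.65 MPa


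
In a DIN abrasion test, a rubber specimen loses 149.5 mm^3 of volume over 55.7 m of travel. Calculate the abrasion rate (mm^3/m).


Rate = volume_loss / distance
= 149.5 / 55.7
= 2.684 mm^3/m

2.684 mm^3/m


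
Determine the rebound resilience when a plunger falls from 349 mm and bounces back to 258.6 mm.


Resilience = h_rebound / h_drop * 100
= 258.6 / 349 * 100
= 74.1%

74.1%


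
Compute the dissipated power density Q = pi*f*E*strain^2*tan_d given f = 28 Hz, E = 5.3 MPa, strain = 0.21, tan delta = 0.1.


Q = pi * f * E * strain^2 * tan_d
= pi * 28 * 5.3 * 0.21^2 * 0.1
= pi * 28 * 5.3 * 0.0441 * 0.1
= 2.0560

Q = 2.0560


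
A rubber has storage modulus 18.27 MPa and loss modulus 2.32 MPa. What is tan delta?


tan delta = E'' / E'
= 2.32 / 18.27
= 0.127

tan delta = 0.127


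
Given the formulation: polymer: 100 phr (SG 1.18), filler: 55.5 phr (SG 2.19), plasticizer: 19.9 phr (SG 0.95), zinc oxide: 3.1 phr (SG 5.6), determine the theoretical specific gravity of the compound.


Sum of weights = 178.5
Volume contributions:
  polymer: 100/1.18 = 84.7458
  filler: 55.5/2.19 = 25.3425
  plasticizer: 19.9/0.95 = 20.9474
  zinc oxide: 3.1/5.6 = 0.5536
Sum of volumes = 131.5892
SG = 178.5 / 131.5892 = 1.356

SG = 1.356


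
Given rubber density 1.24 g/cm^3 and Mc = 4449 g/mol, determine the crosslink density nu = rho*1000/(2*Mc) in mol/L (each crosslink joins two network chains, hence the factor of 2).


nu = rho * 1000 / (2 * Mc)
nu = 1.24 * 1000 / (2 * 4449)
nu = 1240.0 / 8898
nu = 0.1394 mol/L

0.1394 mol/L


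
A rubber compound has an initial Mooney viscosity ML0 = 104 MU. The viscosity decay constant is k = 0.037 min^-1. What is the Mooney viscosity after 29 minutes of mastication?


ML = ML0 * exp(-k * t)
ML = 104 * exp(-0.037 * 29)
ML = 104 * 0.3420
ML = 35.57 MU

35.57 MU


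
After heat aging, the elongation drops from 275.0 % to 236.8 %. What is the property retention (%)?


Retention = aged / original * 100
= 236.8 / 275.0 * 100
= 86.1%

86.1%


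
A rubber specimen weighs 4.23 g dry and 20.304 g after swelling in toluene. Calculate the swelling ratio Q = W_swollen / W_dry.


Q = W_swollen / W_dry
Q = 20.304 / 4.23
Q = 4.8

Q = 4.8


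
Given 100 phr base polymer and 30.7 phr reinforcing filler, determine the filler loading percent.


Filler % = filler / (rubber + filler) * 100
= 30.7 / (100 + 30.7) * 100
= 30.7 / 130.7 * 100
= 23.49%

23.49%


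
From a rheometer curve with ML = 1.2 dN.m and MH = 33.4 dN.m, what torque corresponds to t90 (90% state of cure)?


M90 = ML + 0.9 * (MH - ML)
M90 = 1.2 + 0.9 * (33.4 - 1.2)
M90 = 1.2 + 0.9 * 32.2
M90 = 30.18 dN.m

30.18 dN.m


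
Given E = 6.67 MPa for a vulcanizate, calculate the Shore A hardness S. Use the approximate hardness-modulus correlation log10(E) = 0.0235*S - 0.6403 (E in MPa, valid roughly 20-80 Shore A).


log10(E) = 0.0235*S - 0.6403  =>  S = (log10(E) + 0.6403) / 0.0235
log10(6.67) = 0.824126
S = (0.824126 + 0.6403) / 0.0235 = 1.464426 / 0.0235
S = 62.3

Shore A = 62.3


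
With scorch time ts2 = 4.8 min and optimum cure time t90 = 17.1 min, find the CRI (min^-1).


CRI = 100 / (t90 - ts2)
= 100 / (17.1 - 4.8)
= 100 / 12.3
= 8.13 min^-1

8.13 min^-1


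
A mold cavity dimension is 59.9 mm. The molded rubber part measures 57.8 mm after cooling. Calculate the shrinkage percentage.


Shrinkage = (mold - part) / mold * 100
= (59.9 - 57.8) / 59.9 * 100
= 2.1 / 59.9 * 100
= 3.51%

3.51%


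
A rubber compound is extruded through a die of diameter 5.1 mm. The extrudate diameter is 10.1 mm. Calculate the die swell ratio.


Die swell ratio = D_extrudate / D_die
= 10.1 / 5.1
= 1.98

Die swell = 1.98


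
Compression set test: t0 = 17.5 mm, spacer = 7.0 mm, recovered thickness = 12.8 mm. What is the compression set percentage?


CS = (t0 - recovered) / (t0 - ts) * 100
= (17.5 - 12.8) / (17.5 - 7.0) * 100
= 4.7 / 10.5 * 100
= 44.8%

44.8%


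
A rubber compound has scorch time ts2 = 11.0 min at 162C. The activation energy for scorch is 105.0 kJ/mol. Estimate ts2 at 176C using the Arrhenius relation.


Convert temperatures: T1 = 162 + 273.15 = 435.15 K, T2 = 176 + 273.15 = 449.15 K
ts2_new = 11.0 * exp(105000 / 8.314 * (1/449.15 - 1/435.15))
1/T2 - 1/T1 = -7.1630e-05
ts2_new = 4.45 min

4.45 min


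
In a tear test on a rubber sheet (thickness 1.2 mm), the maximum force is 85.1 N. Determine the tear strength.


Tear strength = force / thickness
= 85.1 / 1.2
= 70.92 N/mm

70.92 N/mm


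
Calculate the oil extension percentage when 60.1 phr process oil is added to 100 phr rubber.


Oil % = oil / (100 + oil) * 100
= 60.1 / (100 + 60.1) * 100
= 60.1 / 160.1 * 100
= 37.54%

37.54%


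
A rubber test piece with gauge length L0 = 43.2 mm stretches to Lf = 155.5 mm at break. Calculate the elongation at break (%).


Elongation = (Lf - L0) / L0 * 100
= (155.5 - 43.2) / 43.2 * 100
= 112.3 / 43.2 * 100
= 260.0%

260.0%


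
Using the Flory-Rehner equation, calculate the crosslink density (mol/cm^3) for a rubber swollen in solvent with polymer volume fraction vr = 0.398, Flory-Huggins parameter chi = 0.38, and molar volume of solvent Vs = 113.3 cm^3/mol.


ln(1 - vr) = ln(1 - 0.398) = -0.5075
Numerator = -((-0.5075) + 0.398 + 0.38 * 0.398^2) = 0.0493
Denominator = 113.3 * (0.398^(1/3) - 0.398/2) = 60.7941
nu = 0.0493 / 60.7941 = 8.1101e-04 mol/cm^3

8.1101e-04 mol/cm^3


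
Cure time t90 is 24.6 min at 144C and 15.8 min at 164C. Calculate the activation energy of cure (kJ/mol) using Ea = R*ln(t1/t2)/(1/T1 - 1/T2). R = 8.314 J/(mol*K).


T1 = 417.15 K, T2 = 437.15 K
1/T1 - 1/T2 = 1.0967e-04
ln(t1/t2) = ln(24.6/15.8) = 0.4427
Ea = 8.314 * 0.4427 / 1.0967e-04 = 33562.0195 J/mol
Ea = 33.56 kJ/mol

33.56 kJ/mol


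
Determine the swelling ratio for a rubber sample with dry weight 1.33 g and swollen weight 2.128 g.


Q = W_swollen / W_dry
Q = 2.128 / 1.33
Q = 1.6

Q = 1.6


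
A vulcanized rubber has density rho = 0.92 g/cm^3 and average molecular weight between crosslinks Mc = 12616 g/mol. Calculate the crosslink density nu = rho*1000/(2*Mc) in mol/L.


nu = rho * 1000 / (2 * Mc)
nu = 0.92 * 1000 / (2 * 12616)
nu = 920.0 / 25232
nu = 0.0365 mol/L

0.0365 mol/L


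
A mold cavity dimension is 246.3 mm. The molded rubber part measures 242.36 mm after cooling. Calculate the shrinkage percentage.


Shrinkage = (mold - part) / mold * 100
= (246.3 - 242.36) / 246.3 * 100
= 3.94 / 246.3 * 100
= 1.6%

1.6%


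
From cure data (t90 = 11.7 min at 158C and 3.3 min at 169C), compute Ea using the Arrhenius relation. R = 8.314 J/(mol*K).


T1 = 431.15 K, T2 = 442.15 K
1/T1 - 1/T2 = 5.7703e-05
ln(t1/t2) = ln(11.7/3.3) = 1.2657
Ea = 8.314 * 1.2657 / 5.7703e-05 = 182362.1050 J/mol
Ea = 182.36 kJ/mol

182.36 kJ/mol


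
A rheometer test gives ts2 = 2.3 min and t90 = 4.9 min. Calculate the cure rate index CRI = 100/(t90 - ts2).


CRI = 100 / (t90 - ts2)
= 100 / (4.9 - 2.3)
= 100 / 2.6
= 38.46 min^-1

38.46 min^-1


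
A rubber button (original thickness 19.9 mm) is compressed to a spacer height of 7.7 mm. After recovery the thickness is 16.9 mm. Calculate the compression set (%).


CS = (t0 - recovered) / (t0 - ts) * 100
= (19.9 - 16.9) / (19.9 - 7.7) * 100
= 3.0 / 12.2 * 100
= 24.6%

24.6%


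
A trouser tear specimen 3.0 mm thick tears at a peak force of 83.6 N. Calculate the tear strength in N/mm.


Tear strength = force / thickness
= 83.6 / 3.0
= 27.87 N/mm

27.87 N/mm


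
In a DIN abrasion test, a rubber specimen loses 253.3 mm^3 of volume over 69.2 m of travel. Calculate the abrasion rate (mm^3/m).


Rate = volume_loss / distance
= 253.3 / 69.2
= 3.66 mm^3/m

3.66 mm^3/m


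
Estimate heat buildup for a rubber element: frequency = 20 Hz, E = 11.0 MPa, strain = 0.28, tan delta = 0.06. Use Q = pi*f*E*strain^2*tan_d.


Q = pi * f * E * strain^2 * tan_d
= pi * 20 * 11.0 * 0.28^2 * 0.06
= pi * 20 * 11.0 * 0.0784 * 0.06
= 3.2512

Q = 3.2512


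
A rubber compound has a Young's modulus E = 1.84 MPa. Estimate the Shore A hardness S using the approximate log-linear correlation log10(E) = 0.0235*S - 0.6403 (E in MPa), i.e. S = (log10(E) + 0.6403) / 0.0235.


log10(E) = 0.0235*S - 0.6403  =>  S = (log10(E) + 0.6403) / 0.0235
log10(1.84) = 0.264818
S = (0.264818 + 0.6403) / 0.0235 = 0.905118 / 0.0235
S = 38.5

Shore A = 38.5


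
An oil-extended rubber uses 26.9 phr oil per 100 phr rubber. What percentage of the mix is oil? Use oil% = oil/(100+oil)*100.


Oil % = oil / (100 + oil) * 100
= 26.9 / (100 + 26.9) * 100
= 26.9 / 126.9 * 100
= 21.2%

21.2%


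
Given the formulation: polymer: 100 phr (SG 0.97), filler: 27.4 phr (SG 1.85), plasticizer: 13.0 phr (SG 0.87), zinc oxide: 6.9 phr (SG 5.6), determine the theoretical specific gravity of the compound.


Sum of weights = 147.3
Volume contributions:
  polymer: 100/0.97 = 103.0928
  filler: 27.4/1.85 = 14.8108
  plasticizer: 13.0/0.87 = 14.9425
  zinc oxide: 6.9/5.6 = 1.2321
Sum of volumes = 134.0783
SG = 147.3 / 134.0783 = 1.099

SG = 1.099


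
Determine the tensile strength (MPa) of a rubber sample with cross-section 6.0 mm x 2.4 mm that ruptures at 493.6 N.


Area = width * thickness = 6.0 * 2.4 = 14.4 mm^2
TS = force / area = 493.6 / 14.4 = 34.28 MPa

34.28 MPa


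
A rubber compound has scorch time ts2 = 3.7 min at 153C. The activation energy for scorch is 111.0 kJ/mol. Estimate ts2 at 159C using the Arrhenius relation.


Convert temperatures: T1 = 153 + 273.15 = 426.15 K, T2 = 159 + 273.15 = 432.15 K
ts2_new = 3.7 * exp(111000 / 8.314 * (1/432.15 - 1/426.15))
1/T2 - 1/T1 = -3.2580e-05
ts2_new = 2.39 min

2.39 min


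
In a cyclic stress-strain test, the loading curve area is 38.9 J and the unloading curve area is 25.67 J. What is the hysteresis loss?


Hysteresis loss = loading - unloading
= 38.9 - 25.67
= 13.23 J

13.23 J


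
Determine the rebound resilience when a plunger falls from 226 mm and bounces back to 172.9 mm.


Resilience = h_rebound / h_drop * 100
= 172.9 / 226 * 100
= 76.5%

76.5%


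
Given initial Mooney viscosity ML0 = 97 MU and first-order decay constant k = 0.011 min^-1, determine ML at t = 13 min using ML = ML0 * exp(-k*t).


ML = ML0 * exp(-k * t)
ML = 97 * exp(-0.011 * 13)
ML = 97 * 0.8668
ML = 84.08 MU

84.08 MU


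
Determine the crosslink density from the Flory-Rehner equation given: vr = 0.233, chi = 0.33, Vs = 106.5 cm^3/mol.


ln(1 - vr) = ln(1 - 0.233) = -0.2653
Numerator = -((-0.2653) + 0.233 + 0.33 * 0.233^2) = 0.0144
Denominator = 106.5 * (0.233^(1/3) - 0.233/2) = 53.1270
nu = 0.0144 / 53.1270 = 2.7017e-04 mol/cm^3

2.7017e-04 mol/cm^3


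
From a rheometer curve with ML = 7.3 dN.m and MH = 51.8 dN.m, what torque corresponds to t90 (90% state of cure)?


M90 = ML + 0.9 * (MH - ML)
M90 = 7.3 + 0.9 * (51.8 - 7.3)
M90 = 7.3 + 0.9 * 44.5
M90 = 47.35 dN.m

47.35 dN.m


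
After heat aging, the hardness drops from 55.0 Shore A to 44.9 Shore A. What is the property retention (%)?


Retention = aged / original * 100
= 44.9 / 55.0 * 100
= 81.6%

81.6%


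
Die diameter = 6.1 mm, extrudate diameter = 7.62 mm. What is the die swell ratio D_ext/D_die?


Die swell ratio = D_extrudate / D_die
= 7.62 / 6.1
= 1.249

Die swell = 1.249


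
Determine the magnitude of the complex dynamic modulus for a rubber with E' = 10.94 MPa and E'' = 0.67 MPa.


|E*| = sqrt(E'^2 + E''^2)
= sqrt(10.94^2 + 0.67^2)
= sqrt(119.6836 + 0.4489)
= 10.96 MPa

10.96 MPa


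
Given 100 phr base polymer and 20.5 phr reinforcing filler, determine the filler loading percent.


Filler % = filler / (rubber + filler) * 100
= 20.5 / (100 + 20.5) * 100
= 20.5 / 120.5 * 100
= 17.01%

17.01%


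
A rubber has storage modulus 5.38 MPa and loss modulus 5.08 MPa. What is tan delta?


tan delta = E'' / E'
= 5.08 / 5.38
= 0.9442

tan delta = 0.9442


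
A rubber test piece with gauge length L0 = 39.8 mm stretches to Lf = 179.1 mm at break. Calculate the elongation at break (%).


Elongation = (Lf - L0) / L0 * 100
= (179.1 - 39.8) / 39.8 * 100
= 139.3 / 39.8 * 100
= 350.0%

350.0%


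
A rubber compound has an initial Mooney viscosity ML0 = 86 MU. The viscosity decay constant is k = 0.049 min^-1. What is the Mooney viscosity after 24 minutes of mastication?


ML = ML0 * exp(-k * t)
ML = 86 * exp(-0.049 * 24)
ML = 86 * 0.3085
ML = 26.53 MU

26.53 MU


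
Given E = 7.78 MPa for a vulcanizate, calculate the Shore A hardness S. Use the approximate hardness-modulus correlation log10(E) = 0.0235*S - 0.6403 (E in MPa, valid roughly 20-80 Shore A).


log10(E) = 0.0235*S - 0.6403  =>  S = (log10(E) + 0.6403) / 0.0235
log10(7.78) = 0.890980
S = (0.890980 + 0.6403) / 0.0235 = 1.531280 / 0.0235
S = 65.2

Shore A = 65.2


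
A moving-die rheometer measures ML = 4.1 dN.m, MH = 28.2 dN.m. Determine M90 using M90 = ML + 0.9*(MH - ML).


M90 = ML + 0.9 * (MH - ML)
M90 = 4.1 + 0.9 * (28.2 - 4.1)
M90 = 4.1 + 0.9 * 24.1
M90 = 25.79 dN.m

25.79 dN.m


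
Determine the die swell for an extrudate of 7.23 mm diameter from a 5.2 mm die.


Die swell ratio = D_extrudate / D_die
= 7.23 / 5.2
= 1.39

Die swell = 1.39


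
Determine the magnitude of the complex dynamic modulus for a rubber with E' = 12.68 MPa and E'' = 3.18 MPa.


|E*| = sqrt(E'^2 + E''^2)
= sqrt(12.68^2 + 3.18^2)
= sqrt(160.7824 + 10.1124)
= 13.073 MPa

13.073 MPa


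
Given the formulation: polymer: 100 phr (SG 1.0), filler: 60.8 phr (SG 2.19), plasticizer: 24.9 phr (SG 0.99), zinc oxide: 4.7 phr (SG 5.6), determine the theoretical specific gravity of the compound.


Sum of weights = 190.4
Volume contributions:
  polymer: 100/1.0 = 100.0000
  filler: 60.8/2.19 = 27.7626
  plasticizer: 24.9/0.99 = 25.1515
  zinc oxide: 4.7/5.6 = 0.8393
Sum of volumes = 153.7534
SG = 190.4 / 153.7534 = 1.238

SG = 1.238


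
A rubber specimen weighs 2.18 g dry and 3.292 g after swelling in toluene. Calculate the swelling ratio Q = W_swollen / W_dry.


Q = W_swollen / W_dry
Q = 3.292 / 2.18
Q = 1.51

Q = 1.51


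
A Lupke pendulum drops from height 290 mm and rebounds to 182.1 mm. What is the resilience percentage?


Resilience = h_rebound / h_drop * 100
= 182.1 / 290 * 100
= 62.8%

62.8%


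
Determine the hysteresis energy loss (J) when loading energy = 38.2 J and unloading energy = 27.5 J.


Hysteresis loss = loading - unloading
= 38.2 - 27.5
= 10.7 J

10.7 J


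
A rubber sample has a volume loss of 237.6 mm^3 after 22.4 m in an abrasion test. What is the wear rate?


Rate = volume_loss / distance
= 237.6 / 22.4
= 10.607 mm^3/m

10.607 mm^3/m


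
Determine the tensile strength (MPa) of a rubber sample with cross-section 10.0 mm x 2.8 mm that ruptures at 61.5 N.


Area = width * thickness = 10.0 * 2.8 = 28.0 mm^2
TS = force / area = 61.5 / 28.0 = 2.2 MPa

2.2 MPa


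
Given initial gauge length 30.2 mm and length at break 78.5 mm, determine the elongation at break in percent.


Elongation = (Lf - L0) / L0 * 100
= (78.5 - 30.2) / 30.2 * 100
= 48.3 / 30.2 * 100
= 159.9%

159.9%


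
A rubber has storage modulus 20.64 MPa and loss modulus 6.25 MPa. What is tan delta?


tan delta = E'' / E'
= 6.25 / 20.64
= 0.3028

tan delta = 0.3028


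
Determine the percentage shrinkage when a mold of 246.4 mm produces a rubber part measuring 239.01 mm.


Shrinkage = (mold - part) / mold * 100
= (246.4 - 239.01) / 246.4 * 100
= 7.39 / 246.4 * 100
= 3.0%

3.0%


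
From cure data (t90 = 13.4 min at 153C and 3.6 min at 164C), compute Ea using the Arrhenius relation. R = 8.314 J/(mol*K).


T1 = 426.15 K, T2 = 437.15 K
1/T1 - 1/T2 = 5.9047e-05
ln(t1/t2) = ln(13.4/3.6) = 1.3143
Ea = 8.314 * 1.3143 / 5.9047e-05 = 185059.6395 J/mol
Ea = 185.06 kJ/mol

185.06 kJ/mol


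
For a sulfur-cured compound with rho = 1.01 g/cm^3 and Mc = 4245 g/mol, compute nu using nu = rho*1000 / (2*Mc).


nu = rho * 1000 / (2 * Mc)
nu = 1.01 * 1000 / (2 * 4245)
nu = 1010.0 / 8490
nu = 0.1190 mol/L

0.1190 mol/L


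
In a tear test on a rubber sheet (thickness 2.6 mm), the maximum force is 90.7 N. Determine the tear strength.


Tear strength = force / thickness
= 90.7 / 2.6
= 34.88 N/mm

34.88 N/mm


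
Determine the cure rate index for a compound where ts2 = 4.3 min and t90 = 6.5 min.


CRI = 100 / (t90 - ts2)
= 100 / (6.5 - 4.3)
= 100 / 2.2
= 45.45 min^-1

45.45 min^-1


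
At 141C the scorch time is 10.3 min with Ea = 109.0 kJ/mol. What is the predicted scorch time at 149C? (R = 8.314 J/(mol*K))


Convert temperatures: T1 = 141 + 273.15 = 414.15 K, T2 = 149 + 273.15 = 422.15 K
ts2_new = 10.3 * exp(109000 / 8.314 * (1/422.15 - 1/414.15))
1/T2 - 1/T1 = -4.5758e-05
ts2_new = 5.65 min

5.65 min


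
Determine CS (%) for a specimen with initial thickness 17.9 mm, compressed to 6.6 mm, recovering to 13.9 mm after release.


CS = (t0 - recovered) / (t0 - ts) * 100
= (17.9 - 13.9) / (17.9 - 6.6) * 100
= 4.0 / 11.3 * 100
= 35.4%

35.4%


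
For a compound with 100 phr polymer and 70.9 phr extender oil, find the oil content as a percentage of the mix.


Oil % = oil / (100 + oil) * 100
= 70.9 / (100 + 70.9) * 100
= 70.9 / 170.9 * 100
= 41.49%

41.49%


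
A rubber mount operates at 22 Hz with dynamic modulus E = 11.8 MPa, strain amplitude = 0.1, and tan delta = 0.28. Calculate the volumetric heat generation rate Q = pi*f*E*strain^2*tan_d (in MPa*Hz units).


Q = pi * f * E * strain^2 * tan_d
= pi * 22 * 11.8 * 0.1^2 * 0.28
= pi * 22 * 11.8 * 0.0100 * 0.28
= 2.2836

Q = 2.2836


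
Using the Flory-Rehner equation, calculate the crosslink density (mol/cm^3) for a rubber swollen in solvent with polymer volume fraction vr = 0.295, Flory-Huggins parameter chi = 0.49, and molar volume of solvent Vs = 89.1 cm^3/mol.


ln(1 - vr) = ln(1 - 0.295) = -0.3496
Numerator = -((-0.3496) + 0.295 + 0.49 * 0.295^2) = 0.0119
Denominator = 89.1 * (0.295^(1/3) - 0.295/2) = 46.1710
nu = 0.0119 / 46.1710 = 2.5807e-04 mol/cm^3

2.5807e-04 mol/cm^3


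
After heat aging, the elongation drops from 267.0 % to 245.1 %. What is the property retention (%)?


Retention = aged / original * 100
= 245.1 / 267.0 * 100
= 91.8%

91.8%


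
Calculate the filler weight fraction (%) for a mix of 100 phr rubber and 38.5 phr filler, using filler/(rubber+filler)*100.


Filler % = filler / (rubber + filler) * 100
= 38.5 / (100 + 38.5) * 100
= 38.5 / 138.5 * 100
= 27.8%

27.8%


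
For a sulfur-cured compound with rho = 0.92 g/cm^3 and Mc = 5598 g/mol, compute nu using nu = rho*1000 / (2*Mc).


nu = rho * 1000 / (2 * Mc)
nu = 0.92 * 1000 / (2 * 5598)
nu = 920.0 / 11196
nu = 0.0822 mol/L

0.0822 mol/L


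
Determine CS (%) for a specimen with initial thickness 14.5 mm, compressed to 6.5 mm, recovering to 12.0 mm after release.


CS = (t0 - recovered) / (t0 - ts) * 100
= (14.5 - 12.0) / (14.5 - 6.5) * 100
= 2.5 / 8.0 * 100
= 31.2%

31.2%


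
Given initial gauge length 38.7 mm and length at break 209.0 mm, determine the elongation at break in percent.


Elongation = (Lf - L0) / L0 * 100
= (209.0 - 38.7) / 38.7 * 100
= 170.3 / 38.7 * 100
= 440.1%

440.1%


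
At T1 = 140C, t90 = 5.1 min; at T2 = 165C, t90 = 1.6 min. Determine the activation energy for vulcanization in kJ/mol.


T1 = 413.15 K, T2 = 438.15 K
1/T1 - 1/T2 = 1.3811e-04
ln(t1/t2) = ln(5.1/1.6) = 1.1592
Ea = 8.314 * 1.1592 / 1.3811e-04 = 69786.7198 J/mol
Ea = 69.79 kJ/mol

69.79 kJ/mol


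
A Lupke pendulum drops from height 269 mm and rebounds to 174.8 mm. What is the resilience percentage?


Resilience = h_rebound / h_drop * 100
= 174.8 / 269 * 100
= 65.0%

65.0%


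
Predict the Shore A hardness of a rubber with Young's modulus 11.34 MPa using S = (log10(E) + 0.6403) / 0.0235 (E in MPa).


log10(E) = 0.0235*S - 0.6403  =>  S = (log10(E) + 0.6403) / 0.0235
log10(11.34) = 1.054613
S = (1.054613 + 0.6403) / 0.0235 = 1.694913 / 0.0235
S = 72.1

Shore A = 72.1


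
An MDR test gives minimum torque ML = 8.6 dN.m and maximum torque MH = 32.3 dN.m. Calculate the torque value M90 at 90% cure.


M90 = ML + 0.9 * (MH - ML)
M90 = 8.6 + 0.9 * (32.3 - 8.6)
M90 = 8.6 + 0.9 * 23.7
M90 = 29.93 dN.m

29.93 dN.m


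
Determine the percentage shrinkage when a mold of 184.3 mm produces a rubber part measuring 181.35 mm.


Shrinkage = (mold - part) / mold * 100
= (184.3 - 181.35) / 184.3 * 100
= 2.95 / 184.3 * 100
= 1.6%

1.6%


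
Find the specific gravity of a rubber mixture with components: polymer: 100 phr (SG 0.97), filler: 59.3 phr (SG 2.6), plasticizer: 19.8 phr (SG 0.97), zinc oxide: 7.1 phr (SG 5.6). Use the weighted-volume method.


Sum of weights = 186.2
Volume contributions:
  polymer: 100/0.97 = 103.0928
  filler: 59.3/2.6 = 22.8077
  plasticizer: 19.8/0.97 = 20.4124
  zinc oxide: 7.1/5.6 = 1.2679
Sum of volumes = 147.5807
SG = 186.2 / 147.5807 = 1.262

SG = 1.262


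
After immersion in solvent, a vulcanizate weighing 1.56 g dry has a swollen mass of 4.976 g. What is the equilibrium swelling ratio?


Q = W_swollen / W_dry
Q = 4.976 / 1.56
Q = 3.19

Q = 3.19


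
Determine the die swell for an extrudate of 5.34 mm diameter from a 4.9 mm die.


Die swell ratio = D_extrudate / D_die
= 5.34 / 4.9
= 1.09

Die swell = 1.09


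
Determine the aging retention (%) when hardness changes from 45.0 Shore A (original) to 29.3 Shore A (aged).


Retention = aged / original * 100
= 29.3 / 45.0 * 100
= 65.1%

65.1%


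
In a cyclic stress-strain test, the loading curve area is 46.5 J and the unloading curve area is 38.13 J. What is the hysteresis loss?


Hysteresis loss = loading - unloading
= 46.5 - 38.13
= 8.37 J

8.37 J


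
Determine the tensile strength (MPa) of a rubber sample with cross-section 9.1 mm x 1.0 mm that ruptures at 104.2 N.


Area = width * thickness = 9.1 * 1.0 = 9.1 mm^2
TS = force / area = 104.2 / 9.1 = 11.45 MPa

11.45 MPa


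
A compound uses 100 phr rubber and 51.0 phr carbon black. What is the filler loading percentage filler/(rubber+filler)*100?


Filler % = filler / (rubber + filler) * 100
= 51.0 / (100 + 51.0) * 100
= 51.0 / 151.0 * 100
= 33.77%

33.77%


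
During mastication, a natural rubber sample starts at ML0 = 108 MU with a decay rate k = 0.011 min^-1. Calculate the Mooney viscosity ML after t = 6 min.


ML = ML0 * exp(-k * t)
ML = 108 * exp(-0.011 * 6)
ML = 108 * 0.9361
ML = 101.1 MU

101.1 MU


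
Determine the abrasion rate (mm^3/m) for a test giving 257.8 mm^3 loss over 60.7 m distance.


Rate = volume_loss / distance
= 257.8 / 60.7
= 4.247 mm^3/m

4.247 mm^3/m


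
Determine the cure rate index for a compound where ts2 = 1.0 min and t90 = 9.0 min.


CRI = 100 / (t90 - ts2)
= 100 / (9.0 - 1.0)
= 100 / 8.0
= 12.5 min^-1

12.5 min^-1


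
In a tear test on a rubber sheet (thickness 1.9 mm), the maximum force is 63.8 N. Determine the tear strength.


Tear strength = force / thickness
= 63.8 / 1.9
= 33.58 N/mm

33.58 N/mm


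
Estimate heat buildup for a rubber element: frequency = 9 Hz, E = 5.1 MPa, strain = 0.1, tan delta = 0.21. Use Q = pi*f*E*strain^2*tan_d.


Q = pi * f * E * strain^2 * tan_d
= pi * 9 * 5.1 * 0.1^2 * 0.21
= pi * 9 * 5.1 * 0.0100 * 0.21
= 0.3028

Q = 0.3028


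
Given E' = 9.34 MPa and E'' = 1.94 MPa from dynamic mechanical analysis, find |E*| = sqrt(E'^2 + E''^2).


|E*| = sqrt(E'^2 + E''^2)
= sqrt(9.34^2 + 1.94^2)
= sqrt(87.2356 + 3.7636)
= 9.539 MPa

9.539 MPa


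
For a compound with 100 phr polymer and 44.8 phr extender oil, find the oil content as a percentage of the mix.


Oil % = oil / (100 + oil) * 100
= 44.8 / (100 + 44.8) * 100
= 44.8 / 144.8 * 100
= 30.94%

30.94%


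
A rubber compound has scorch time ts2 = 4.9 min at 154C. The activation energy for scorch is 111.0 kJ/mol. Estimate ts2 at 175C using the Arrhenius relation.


Convert temperatures: T1 = 154 + 273.15 = 427.15 K, T2 = 175 + 273.15 = 448.15 K
ts2_new = 4.9 * exp(111000 / 8.314 * (1/448.15 - 1/427.15))
1/T2 - 1/T1 = -1.0970e-04
ts2_new = 1.13 min

1.13 min


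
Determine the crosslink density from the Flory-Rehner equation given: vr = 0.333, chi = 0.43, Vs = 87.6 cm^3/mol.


ln(1 - vr) = ln(1 - 0.333) = -0.4050
Numerator = -((-0.4050) + 0.333 + 0.43 * 0.333^2) = 0.0243
Denominator = 87.6 * (0.333^(1/3) - 0.333/2) = 46.1328
nu = 0.0243 / 46.1328 = 5.2637e-04 mol/cm^3

5.2637e-04 mol/cm^3


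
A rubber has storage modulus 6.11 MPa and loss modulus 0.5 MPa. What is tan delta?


tan delta = E'' / E'
= 0.5 / 6.11
= 0.0818

tan delta = 0.0818


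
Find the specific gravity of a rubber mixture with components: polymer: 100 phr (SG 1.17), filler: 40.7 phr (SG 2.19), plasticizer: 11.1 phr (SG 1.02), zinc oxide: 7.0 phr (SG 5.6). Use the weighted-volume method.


Sum of weights = 158.8
Volume contributions:
  polymer: 100/1.17 = 85.4701
  filler: 40.7/2.19 = 18.5845
  plasticizer: 11.1/1.02 = 10.8824
  zinc oxide: 7.0/5.6 = 1.2500
Sum of volumes = 116.1869
SG = 158.8 / 116.1869 = 1.367

SG = 1.367


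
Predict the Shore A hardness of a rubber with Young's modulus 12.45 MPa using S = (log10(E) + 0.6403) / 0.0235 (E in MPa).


log10(E) = 0.0235*S - 0.6403  =>  S = (log10(E) + 0.6403) / 0.0235
log10(12.45) = 1.095169
S = (1.095169 + 0.6403) / 0.0235 = 1.735469 / 0.0235
S = 73.8

Shore A = 73.8


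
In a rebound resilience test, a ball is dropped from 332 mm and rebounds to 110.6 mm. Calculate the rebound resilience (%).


Resilience = h_rebound / h_drop * 100
= 110.6 / 332 * 100
= 33.3%

33.3%


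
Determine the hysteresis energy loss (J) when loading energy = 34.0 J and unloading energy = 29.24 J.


Hysteresis loss = loading - unloading
= 34.0 - 29.24
= 4.76 J

4.76 J


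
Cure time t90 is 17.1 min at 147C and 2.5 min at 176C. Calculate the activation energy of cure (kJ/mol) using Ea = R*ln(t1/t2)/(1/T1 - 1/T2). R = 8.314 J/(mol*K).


T1 = 420.15 K, T2 = 449.15 K
1/T1 - 1/T2 = 1.5367e-04
ln(t1/t2) = ln(17.1/2.5) = 1.9228
Ea = 8.314 * 1.9228 / 1.5367e-04 = 104025.3382 J/mol
Ea = 104.03 kJ/mol

104.03 kJ/mol


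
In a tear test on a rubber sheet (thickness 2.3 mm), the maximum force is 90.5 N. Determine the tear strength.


Tear strength = force / thickness
= 90.5 / 2.3
= 39.35 N/mm

39.35 N/mm


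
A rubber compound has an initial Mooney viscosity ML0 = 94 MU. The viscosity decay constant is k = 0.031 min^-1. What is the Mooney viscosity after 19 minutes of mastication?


ML = ML0 * exp(-k * t)
ML = 94 * exp(-0.031 * 19)
ML = 94 * 0.5549
ML = 52.16 MU

52.16 MU


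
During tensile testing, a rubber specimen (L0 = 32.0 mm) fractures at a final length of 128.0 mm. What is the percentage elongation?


Elongation = (Lf - L0) / L0 * 100
= (128.0 - 32.0) / 32.0 * 100
= 96.0 / 32.0 * 100
= 300.0%

300.0%


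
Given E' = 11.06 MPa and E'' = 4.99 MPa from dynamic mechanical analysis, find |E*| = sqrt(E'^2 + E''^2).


|E*| = sqrt(E'^2 + E''^2)
= sqrt(11.06^2 + 4.99^2)
= sqrt(122.3236 + 24.9001)
= 12.134 MPa

12.134 MPa


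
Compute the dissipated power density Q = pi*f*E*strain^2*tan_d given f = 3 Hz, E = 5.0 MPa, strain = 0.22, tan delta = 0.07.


Q = pi * f * E * strain^2 * tan_d
= pi * 3 * 5.0 * 0.22^2 * 0.07
= pi * 3 * 5.0 * 0.0484 * 0.07
= 0.1597

Q = 0.1597


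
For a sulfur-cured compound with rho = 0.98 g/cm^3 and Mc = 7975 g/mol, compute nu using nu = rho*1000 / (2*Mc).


nu = rho * 1000 / (2 * Mc)
nu = 0.98 * 1000 / (2 * 7975)
nu = 980.0 / 15950
nu = 0.0614 mol/L

0.0614 mol/L


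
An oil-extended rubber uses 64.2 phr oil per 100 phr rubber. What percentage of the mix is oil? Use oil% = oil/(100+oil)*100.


Oil % = oil / (100 + oil) * 100
= 64.2 / (100 + 64.2) * 100
= 64.2 / 164.2 * 100
= 39.1%

39.1%


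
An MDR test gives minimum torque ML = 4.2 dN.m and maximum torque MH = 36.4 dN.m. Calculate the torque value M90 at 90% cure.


M90 = ML + 0.9 * (MH - ML)
M90 = 4.2 + 0.9 * (36.4 - 4.2)
M90 = 4.2 + 0.9 * 32.2
M90 = 33.18 dN.m

33.18 dN.m


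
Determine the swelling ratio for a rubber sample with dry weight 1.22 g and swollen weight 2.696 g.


Q = W_swollen / W_dry
Q = 2.696 / 1.22
Q = 2.21

Q = 2.21


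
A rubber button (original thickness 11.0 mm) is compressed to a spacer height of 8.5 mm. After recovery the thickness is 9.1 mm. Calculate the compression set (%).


CS = (t0 - recovered) / (t0 - ts) * 100
= (11.0 - 9.1) / (11.0 - 8.5) * 100
= 1.9 / 2.5 * 100
= 76.0%

76.0%


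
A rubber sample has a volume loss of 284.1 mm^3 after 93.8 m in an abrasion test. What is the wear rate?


Rate = volume_loss / distance
= 284.1 / 93.8
= 3.029 mm^3/m

3.029 mm^3/m


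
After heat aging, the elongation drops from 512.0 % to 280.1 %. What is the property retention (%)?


Retention = aged / original * 100
= 280.1 / 512.0 * 100
= 54.7%

54.7%


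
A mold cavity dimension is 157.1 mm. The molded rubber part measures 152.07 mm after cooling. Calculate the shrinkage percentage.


Shrinkage = (mold - part) / mold * 100
= (157.1 - 152.07) / 157.1 * 100
= 5.03 / 157.1 * 100
= 3.2%

3.2%


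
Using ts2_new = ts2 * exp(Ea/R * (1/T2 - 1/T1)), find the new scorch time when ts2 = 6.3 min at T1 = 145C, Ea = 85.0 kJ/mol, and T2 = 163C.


Convert temperatures: T1 = 145 + 273.15 = 418.15 K, T2 = 163 + 273.15 = 436.15 K
ts2_new = 6.3 * exp(85000 / 8.314 * (1/436.15 - 1/418.15))
1/T2 - 1/T1 = -9.8697e-05
ts2_new = 2.3 min

2.3 min


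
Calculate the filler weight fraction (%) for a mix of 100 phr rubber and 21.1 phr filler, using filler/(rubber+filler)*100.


Filler % = filler / (rubber + filler) * 100
= 21.1 / (100 + 21.1) * 100
= 21.1 / 121.1 * 100
= 17.42%

17.42%


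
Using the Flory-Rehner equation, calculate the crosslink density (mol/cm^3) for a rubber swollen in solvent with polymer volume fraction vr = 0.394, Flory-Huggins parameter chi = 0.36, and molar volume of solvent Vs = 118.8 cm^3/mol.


ln(1 - vr) = ln(1 - 0.394) = -0.5009
Numerator = -((-0.5009) + 0.394 + 0.36 * 0.394^2) = 0.0510
Denominator = 118.8 * (0.394^(1/3) - 0.394/2) = 63.6891
nu = 0.0510 / 63.6891 = 8.0061e-04 mol/cm^3

8.0061e-04 mol/cm^3


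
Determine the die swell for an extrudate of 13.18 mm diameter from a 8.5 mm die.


Die swell ratio = D_extrudate / D_die
= 13.18 / 8.5
= 1.551

Die swell = 1.551


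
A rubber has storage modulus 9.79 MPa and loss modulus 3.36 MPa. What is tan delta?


tan delta = E'' / E'
= 3.36 / 9.79
= 0.3432

tan delta = 0.3432


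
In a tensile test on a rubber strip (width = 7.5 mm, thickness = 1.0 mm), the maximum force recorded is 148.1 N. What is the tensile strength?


Area = width * thickness = 7.5 * 1.0 = 7.5 mm^2
TS = force / area = 148.1 / 7.5 = 19.75 MPa

19.75 MPa


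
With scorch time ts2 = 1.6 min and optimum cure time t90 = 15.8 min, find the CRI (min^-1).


CRI = 100 / (t90 - ts2)
= 100 / (15.8 - 1.6)
= 100 / 14.2
= 7.04 min^-1

7.04 min^-1


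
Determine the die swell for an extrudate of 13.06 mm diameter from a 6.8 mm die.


Die swell ratio = D_extrudate / D_die
= 13.06 / 6.8
= 1.921

Die swell = 1.921


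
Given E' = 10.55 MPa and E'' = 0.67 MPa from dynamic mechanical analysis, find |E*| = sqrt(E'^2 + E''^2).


|E*| = sqrt(E'^2 + E''^2)
= sqrt(10.55^2 + 0.67^2)
= sqrt(111.3025 + 0.4489)
= 10.571 MPa

10.571 MPa


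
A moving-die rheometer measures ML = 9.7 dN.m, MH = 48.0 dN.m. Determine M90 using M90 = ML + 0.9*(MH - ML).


M90 = ML + 0.9 * (MH - ML)
M90 = 9.7 + 0.9 * (48.0 - 9.7)
M90 = 9.7 + 0.9 * 38.3
M90 = 44.17 dN.m

44.17 dN.m


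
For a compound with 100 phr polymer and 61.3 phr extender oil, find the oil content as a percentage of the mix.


Oil % = oil / (100 + oil) * 100
= 61.3 / (100 + 61.3) * 100
= 61.3 / 161.3 * 100
= 38.0%

38.0%


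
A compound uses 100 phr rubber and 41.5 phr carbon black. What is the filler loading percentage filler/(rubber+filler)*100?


Filler % = filler / (rubber + filler) * 100
= 41.5 / (100 + 41.5) * 100
= 41.5 / 141.5 * 100
= 29.33%

29.33%


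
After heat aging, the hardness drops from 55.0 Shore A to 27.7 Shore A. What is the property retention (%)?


Retention = aged / original * 100
= 27.7 / 55.0 * 100
= 50.4%

50.4%


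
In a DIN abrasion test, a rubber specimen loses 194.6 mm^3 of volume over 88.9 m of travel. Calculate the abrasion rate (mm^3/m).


Rate = volume_loss / distance
= 194.6 / 88.9
= 2.189 mm^3/m

2.189 mm^3/m


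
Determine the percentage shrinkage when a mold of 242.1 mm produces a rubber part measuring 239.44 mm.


Shrinkage = (mold - part) / mold * 100
= (242.1 - 239.44) / 242.1 * 100
= 2.66 / 242.1 * 100
= 1.1%

1.1%


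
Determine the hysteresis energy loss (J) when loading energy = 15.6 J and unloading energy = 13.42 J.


Hysteresis loss = loading - unloading
= 15.6 - 13.42
= 2.18 J

2.18 J


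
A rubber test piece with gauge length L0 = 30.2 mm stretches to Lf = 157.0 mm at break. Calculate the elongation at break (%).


Elongation = (Lf - L0) / L0 * 100
= (157.0 - 30.2) / 30.2 * 100
= 126.8 / 30.2 * 100
= 419.9%

419.9%


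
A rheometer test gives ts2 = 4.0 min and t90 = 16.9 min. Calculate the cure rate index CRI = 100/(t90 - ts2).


CRI = 100 / (t90 - ts2)
= 100 / (16.9 - 4.0)
= 100 / 12.9
= 7.75 min^-1

7.75 min^-1


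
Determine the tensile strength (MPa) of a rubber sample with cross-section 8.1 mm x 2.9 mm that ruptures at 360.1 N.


Area = width * thickness = 8.1 * 2.9 = 23.49 mm^2
TS = force / area = 360.1 / 23.49 = 15.33 MPa

15.33 MPa


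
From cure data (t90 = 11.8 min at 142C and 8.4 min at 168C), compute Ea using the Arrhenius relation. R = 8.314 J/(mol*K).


T1 = 415.15 K, T2 = 441.15 K
1/T1 - 1/T2 = 1.4197e-04
ln(t1/t2) = ln(11.8/8.4) = 0.3399
Ea = 8.314 * 0.3399 / 1.4197e-04 = 19903.8940 J/mol
Ea = 19.9 kJ/mol

19.9 kJ/mol


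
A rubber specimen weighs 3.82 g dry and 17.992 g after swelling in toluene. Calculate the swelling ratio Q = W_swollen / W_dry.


Q = W_swollen / W_dry
Q = 17.992 / 3.82
Q = 4.71

Q = 4.71


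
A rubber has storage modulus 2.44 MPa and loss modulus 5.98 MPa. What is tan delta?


tan delta = E'' / E'
= 5.98 / 2.44
= 2.4508

tan delta = 2.4508


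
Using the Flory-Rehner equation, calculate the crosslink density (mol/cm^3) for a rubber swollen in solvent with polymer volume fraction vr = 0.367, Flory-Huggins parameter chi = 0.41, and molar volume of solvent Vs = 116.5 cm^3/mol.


ln(1 - vr) = ln(1 - 0.367) = -0.4573
Numerator = -((-0.4573) + 0.367 + 0.41 * 0.367^2) = 0.0351
Denominator = 116.5 * (0.367^(1/3) - 0.367/2) = 62.0316
nu = 0.0351 / 62.0316 = 5.6523e-04 mol/cm^3

5.6523e-04 mol/cm^3
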